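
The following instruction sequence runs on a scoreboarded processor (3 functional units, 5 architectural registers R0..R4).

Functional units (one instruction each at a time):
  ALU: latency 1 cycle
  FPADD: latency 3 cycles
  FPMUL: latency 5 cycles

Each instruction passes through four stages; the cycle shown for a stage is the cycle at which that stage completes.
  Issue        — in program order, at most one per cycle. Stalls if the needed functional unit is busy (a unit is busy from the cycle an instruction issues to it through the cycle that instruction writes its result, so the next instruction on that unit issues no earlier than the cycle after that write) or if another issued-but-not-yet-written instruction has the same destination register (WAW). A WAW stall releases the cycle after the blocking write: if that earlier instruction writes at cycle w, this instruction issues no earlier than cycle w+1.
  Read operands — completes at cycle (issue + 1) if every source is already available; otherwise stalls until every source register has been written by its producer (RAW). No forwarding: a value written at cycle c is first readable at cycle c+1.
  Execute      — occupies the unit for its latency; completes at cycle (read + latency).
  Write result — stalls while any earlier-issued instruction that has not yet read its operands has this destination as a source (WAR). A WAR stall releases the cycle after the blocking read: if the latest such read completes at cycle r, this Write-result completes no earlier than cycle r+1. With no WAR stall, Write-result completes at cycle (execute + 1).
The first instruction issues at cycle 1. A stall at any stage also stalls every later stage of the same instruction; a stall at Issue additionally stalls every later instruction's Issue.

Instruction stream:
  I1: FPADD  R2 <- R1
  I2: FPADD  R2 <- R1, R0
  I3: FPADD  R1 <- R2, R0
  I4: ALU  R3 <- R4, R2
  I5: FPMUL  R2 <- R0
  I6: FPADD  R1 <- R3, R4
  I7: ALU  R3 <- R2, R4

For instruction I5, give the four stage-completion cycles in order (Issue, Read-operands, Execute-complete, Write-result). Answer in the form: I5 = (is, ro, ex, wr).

I5 = (15, 16, 21, 22)

c1: I1 dispatched to FPADD
c2: I1 operands ready
c5: I1 complete
c6: R2←I1
c7: I2 dispatched to FPADD
c8: I2 operands ready
c11: I2 complete
c12: R2←I2
c13: I3 dispatched to FPADD
c14: I3 operands ready; I4 dispatched to ALU
c15: I4 operands ready; I5 dispatched to FPMUL
c16: I4 complete; I5 operands ready
c17: I3 complete; R3←I4
c18: R1←I3
c19: I6 dispatched to FPADD
c20: I6 operands ready; I7 dispatched to ALU
c21: I5 complete
c22: R2←I5
c23: I6 complete; I7 operands ready
c24: R1←I6; I7 complete
c25: R3←I7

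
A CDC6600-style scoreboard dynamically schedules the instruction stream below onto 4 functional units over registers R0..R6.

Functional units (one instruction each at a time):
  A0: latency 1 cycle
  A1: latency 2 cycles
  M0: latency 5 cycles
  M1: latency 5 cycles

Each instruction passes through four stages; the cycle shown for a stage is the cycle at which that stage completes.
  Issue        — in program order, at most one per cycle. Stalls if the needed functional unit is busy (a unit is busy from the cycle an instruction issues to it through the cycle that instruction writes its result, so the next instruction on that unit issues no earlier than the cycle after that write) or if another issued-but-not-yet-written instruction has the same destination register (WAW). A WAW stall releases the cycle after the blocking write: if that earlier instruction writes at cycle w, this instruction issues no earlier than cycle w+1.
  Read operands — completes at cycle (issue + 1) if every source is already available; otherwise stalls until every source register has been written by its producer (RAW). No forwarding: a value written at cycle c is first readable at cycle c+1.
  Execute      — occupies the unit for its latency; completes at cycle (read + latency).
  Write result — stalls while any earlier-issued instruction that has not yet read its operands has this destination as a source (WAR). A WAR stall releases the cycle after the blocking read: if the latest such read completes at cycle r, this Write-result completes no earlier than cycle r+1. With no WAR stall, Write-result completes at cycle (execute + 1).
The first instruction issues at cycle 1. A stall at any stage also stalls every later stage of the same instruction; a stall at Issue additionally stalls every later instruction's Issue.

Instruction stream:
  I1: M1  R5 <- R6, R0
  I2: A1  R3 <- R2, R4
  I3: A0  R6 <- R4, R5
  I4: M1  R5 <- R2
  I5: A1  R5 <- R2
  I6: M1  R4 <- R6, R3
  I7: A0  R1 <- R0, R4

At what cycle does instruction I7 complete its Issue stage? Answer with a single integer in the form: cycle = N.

I1 -> (1, 2, 7, 8)
I2 -> (2, 3, 5, 6)
I3 -> (3, 9, 10, 11)  // RAW R5: wait I1 write@8
I4 -> (9, 10, 15, 16)  // struct: M1 busy until I1 writes@8
I5 -> (17, 18, 20, 21)  // WAW R5: wait I4 write@16
I6 -> (18, 19, 24, 25)
I7 -> (19, 26, 27, 28)  // RAW R4: wait I6 write@25

cycle = 19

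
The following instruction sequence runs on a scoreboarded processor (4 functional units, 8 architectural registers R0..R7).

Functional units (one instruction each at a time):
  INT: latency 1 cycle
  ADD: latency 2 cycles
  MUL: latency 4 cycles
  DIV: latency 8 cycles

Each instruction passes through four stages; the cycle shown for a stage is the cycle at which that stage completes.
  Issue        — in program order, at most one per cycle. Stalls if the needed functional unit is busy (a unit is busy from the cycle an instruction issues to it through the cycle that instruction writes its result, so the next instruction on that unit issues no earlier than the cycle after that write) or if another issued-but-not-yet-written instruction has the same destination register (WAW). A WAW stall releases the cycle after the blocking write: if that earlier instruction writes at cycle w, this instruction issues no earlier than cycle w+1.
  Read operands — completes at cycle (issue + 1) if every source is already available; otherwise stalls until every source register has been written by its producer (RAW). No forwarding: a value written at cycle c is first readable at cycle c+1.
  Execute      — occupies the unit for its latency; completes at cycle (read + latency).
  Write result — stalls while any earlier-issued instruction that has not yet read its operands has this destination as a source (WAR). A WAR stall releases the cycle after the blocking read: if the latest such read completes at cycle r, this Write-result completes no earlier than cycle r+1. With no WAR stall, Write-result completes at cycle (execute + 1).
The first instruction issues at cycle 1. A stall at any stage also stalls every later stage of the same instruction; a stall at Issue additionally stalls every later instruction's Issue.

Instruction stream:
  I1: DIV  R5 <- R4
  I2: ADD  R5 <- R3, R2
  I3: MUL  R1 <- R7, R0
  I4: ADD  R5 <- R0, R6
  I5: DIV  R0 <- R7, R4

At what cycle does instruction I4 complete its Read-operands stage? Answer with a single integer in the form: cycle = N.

cycle = 18

1) issue 1, read 2, done 10, write 11
2) issue 12, read 13, done 15, write 16  <WAW R5: wait I1 write@11>
3) issue 13, read 14, done 18, write 19
4) issue 17, read 18, done 20, write 21  <struct: ADD busy until I2 writes@16>
5) issue 18, read 19, done 27, write 28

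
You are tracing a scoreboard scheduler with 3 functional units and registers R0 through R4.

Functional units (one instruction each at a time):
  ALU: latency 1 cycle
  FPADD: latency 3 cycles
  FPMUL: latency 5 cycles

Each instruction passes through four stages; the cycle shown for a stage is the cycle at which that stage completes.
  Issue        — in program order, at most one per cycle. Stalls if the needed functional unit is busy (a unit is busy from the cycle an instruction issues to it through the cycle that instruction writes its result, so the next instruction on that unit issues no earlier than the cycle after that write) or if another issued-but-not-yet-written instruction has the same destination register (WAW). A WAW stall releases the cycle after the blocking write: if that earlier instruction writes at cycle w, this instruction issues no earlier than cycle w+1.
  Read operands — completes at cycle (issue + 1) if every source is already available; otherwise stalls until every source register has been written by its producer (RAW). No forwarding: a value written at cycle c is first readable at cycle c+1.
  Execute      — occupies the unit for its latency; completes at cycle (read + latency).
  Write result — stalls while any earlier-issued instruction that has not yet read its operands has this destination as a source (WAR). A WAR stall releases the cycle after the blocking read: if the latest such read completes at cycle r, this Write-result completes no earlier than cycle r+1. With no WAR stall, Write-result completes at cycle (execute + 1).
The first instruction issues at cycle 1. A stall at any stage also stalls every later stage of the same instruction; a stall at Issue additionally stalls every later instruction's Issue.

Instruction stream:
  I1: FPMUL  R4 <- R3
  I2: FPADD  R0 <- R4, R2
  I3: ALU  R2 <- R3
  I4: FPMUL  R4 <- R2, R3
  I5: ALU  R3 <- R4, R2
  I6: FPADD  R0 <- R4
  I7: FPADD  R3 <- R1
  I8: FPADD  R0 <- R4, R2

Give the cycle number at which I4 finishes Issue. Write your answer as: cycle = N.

c1: issue I1 (FPMUL)
c2: I1 read-ops | issue I2 (FPADD)
c3: issue I3 (ALU)
c4: I3 read-ops
c5: I3 finished on ALU
c7: I1 finished on FPMUL
c8: I1→R4
c9: I2 read-ops | issue I4 (FPMUL)
c10: I3→R2
c11: I4 read-ops | issue I5 (ALU)
c12: I2 finished on FPADD
c13: I2→R0
c14: issue I6 (FPADD)
c16: I4 finished on FPMUL
c17: I4→R4
c18: I5 read-ops | I6 read-ops
c19: I5 finished on ALU
c20: I5→R3
c21: I6 finished on FPADD
c22: I6→R0
c23: issue I7 (FPADD)
c24: I7 read-ops
c27: I7 finished on FPADD
c28: I7→R3
c29: issue I8 (FPADD)
c30: I8 read-ops
c33: I8 finished on FPADD
c34: I8→R0

cycle = 9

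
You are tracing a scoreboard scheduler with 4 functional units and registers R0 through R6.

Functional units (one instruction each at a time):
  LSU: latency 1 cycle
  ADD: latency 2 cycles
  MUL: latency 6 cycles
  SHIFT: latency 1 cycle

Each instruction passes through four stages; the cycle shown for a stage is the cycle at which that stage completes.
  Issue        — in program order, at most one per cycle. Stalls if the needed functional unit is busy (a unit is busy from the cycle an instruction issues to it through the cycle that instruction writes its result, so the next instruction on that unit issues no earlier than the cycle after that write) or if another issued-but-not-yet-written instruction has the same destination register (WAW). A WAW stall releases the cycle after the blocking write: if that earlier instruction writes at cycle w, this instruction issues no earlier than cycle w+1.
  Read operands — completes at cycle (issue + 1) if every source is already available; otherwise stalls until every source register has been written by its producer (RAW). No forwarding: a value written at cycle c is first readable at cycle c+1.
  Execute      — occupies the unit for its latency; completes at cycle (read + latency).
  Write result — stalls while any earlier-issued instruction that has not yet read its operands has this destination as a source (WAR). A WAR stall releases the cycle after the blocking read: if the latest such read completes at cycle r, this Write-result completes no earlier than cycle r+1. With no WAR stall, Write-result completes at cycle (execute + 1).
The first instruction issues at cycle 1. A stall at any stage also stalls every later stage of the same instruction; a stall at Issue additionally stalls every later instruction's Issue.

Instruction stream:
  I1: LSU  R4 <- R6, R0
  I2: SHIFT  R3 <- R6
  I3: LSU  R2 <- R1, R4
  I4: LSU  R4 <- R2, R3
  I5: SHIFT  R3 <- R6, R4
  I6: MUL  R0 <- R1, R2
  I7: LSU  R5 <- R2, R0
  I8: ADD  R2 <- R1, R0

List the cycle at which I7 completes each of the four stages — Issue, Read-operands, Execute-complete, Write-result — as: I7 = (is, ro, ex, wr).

[1] I1→LSU
[2] I1 RO, I2→SHIFT
[3] I1 EX, I2 RO
[4] I1 WR R4, I2 EX
[5] I2 WR R3, I3→LSU
[6] I3 RO
[7] I3 EX
[8] I3 WR R2
[9] I4→LSU
[10] I4 RO, I5→SHIFT
[11] I4 EX, I6→MUL
[12] I4 WR R4, I6 RO
[13] I5 RO, I7→LSU
[14] I5 EX, I8→ADD
[15] I5 WR R3
[18] I6 EX
[19] I6 WR R0
[20] I7 RO, I8 RO
[21] I7 EX
[22] I7 WR R5, I8 EX
[23] I8 WR R2

I7 = (13, 20, 21, 22)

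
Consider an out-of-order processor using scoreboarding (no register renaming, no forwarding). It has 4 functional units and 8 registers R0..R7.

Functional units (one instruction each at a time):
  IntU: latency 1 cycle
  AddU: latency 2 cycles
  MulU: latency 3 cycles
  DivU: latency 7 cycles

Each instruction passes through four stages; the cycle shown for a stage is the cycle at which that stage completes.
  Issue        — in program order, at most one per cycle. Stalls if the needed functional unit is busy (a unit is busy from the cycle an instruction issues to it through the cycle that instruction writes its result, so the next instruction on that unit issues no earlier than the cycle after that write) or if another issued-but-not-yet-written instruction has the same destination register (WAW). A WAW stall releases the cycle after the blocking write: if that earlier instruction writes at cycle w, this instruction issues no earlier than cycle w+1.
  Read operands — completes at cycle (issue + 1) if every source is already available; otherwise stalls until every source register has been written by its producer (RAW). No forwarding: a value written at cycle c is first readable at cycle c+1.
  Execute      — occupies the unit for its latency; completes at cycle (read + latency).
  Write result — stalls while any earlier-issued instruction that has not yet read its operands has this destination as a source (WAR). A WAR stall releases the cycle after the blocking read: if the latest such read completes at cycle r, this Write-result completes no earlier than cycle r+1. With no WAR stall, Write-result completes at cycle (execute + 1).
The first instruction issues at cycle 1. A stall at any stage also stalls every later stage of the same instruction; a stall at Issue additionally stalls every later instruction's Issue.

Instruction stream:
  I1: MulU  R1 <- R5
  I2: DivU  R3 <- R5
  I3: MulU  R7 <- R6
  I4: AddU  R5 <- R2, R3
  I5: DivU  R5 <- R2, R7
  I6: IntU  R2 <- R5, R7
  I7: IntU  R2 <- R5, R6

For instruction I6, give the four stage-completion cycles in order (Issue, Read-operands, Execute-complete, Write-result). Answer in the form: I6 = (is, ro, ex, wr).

cycle 1: I1→MulU
cycle 2: I1 RO | I2→DivU
cycle 3: I2 RO
cycle 5: I1 EX
cycle 6: I1 WR R1
cycle 7: I3→MulU
cycle 8: I3 RO | I4→AddU
cycle 10: I2 EX
cycle 11: I2 WR R3 | I3 EX
cycle 12: I3 WR R7 | I4 RO
cycle 14: I4 EX
cycle 15: I4 WR R5
cycle 16: I5→DivU
cycle 17: I5 RO | I6→IntU
cycle 24: I5 EX
cycle 25: I5 WR R5
cycle 26: I6 RO
cycle 27: I6 EX
cycle 28: I6 WR R2
cycle 29: I7→IntU
cycle 30: I7 RO
cycle 31: I7 EX
cycle 32: I7 WR R2

I6 = (17, 26, 27, 28)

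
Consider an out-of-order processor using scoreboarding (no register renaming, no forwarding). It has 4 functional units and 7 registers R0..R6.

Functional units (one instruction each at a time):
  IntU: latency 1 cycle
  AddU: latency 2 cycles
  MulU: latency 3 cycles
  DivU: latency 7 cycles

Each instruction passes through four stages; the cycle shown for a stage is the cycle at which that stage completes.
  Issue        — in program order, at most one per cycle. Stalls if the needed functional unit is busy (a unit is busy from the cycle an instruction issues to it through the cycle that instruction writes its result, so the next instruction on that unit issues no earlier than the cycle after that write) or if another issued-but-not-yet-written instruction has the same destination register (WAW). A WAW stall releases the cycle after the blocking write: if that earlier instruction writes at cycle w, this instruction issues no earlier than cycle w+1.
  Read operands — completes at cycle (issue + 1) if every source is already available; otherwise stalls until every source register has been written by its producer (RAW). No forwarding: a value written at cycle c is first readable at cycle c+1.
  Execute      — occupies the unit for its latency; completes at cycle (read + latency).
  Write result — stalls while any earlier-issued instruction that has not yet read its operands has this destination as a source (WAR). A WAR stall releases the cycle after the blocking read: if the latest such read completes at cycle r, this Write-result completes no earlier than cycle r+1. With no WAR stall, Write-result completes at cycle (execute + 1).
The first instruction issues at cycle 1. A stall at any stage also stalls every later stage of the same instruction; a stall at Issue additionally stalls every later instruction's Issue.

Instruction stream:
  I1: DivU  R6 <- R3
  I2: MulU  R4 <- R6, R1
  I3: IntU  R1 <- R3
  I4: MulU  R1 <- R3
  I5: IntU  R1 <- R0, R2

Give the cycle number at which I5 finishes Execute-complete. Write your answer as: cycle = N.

I1 -> (1, 2, 9, 10)
I2 -> (2, 11, 14, 15)  // RAW R6: wait I1 write@10
I3 -> (3, 4, 5, 12)  // WAR R1: wait I2 read@11
I4 -> (16, 17, 20, 21)  // struct: MulU busy until I2 writes@15
I5 -> (22, 23, 24, 25)  // WAW R1: wait I4 write@21

cycle = 24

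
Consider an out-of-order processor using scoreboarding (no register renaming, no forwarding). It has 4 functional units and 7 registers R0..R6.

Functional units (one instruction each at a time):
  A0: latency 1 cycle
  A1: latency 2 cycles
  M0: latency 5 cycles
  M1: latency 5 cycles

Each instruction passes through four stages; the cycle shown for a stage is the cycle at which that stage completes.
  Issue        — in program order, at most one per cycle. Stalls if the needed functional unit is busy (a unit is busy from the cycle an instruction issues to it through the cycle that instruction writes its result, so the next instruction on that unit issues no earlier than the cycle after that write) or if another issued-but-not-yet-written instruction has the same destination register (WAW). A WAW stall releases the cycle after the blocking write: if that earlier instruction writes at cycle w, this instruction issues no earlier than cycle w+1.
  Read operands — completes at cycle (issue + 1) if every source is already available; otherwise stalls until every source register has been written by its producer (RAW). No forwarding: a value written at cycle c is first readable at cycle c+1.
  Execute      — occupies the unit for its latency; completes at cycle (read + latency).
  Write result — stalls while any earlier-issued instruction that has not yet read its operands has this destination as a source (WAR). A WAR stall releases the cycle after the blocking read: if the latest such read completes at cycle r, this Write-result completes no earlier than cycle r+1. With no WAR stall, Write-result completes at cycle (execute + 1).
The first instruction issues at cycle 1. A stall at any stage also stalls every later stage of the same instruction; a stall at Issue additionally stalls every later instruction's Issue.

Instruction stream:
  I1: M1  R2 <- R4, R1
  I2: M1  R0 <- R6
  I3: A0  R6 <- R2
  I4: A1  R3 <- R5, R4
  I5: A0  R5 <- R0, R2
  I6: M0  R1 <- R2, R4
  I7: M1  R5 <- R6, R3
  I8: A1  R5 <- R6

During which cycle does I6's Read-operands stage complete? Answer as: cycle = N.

cycle = 16

[I1] 1/2/7/8
[I2] 9/10/15/16  (struct: M1 busy until I1 writes@8)
[I3] 10/11/12/13
[I4] 11/12/14/15
[I5] 14/17/18/19  (struct: A0 busy until I3 writes@13; RAW R0: wait I2 write@16)
[I6] 15/16/21/22
[I7] 20/21/26/27  (WAW R5: wait I5 write@19)
[I8] 28/29/31/32  (WAW R5: wait I7 write@27)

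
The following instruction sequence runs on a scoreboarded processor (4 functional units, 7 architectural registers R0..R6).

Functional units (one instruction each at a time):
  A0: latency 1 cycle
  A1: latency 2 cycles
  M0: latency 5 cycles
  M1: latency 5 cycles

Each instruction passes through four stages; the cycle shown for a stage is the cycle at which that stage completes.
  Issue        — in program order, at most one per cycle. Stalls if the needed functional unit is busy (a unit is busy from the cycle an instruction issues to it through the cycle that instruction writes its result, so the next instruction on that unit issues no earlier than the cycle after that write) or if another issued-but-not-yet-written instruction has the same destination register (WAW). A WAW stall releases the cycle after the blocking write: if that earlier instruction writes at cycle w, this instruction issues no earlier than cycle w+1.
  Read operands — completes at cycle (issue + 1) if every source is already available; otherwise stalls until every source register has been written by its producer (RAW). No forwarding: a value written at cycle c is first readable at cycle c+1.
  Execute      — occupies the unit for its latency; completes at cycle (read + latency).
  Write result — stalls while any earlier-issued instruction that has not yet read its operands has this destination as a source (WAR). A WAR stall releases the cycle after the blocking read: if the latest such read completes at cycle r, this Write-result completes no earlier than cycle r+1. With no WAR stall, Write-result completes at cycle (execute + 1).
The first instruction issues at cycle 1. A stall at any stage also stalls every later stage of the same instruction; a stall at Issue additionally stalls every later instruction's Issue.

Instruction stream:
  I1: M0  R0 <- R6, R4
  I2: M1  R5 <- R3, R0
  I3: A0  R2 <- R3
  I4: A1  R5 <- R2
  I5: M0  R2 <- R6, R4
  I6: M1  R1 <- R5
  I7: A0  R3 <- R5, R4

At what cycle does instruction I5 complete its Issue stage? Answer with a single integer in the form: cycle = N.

c1: I1 dispatched to M0
c2: I1 operands ready · I2 dispatched to M1
c3: I3 dispatched to A0
c4: I3 operands ready
c5: I3 complete
c6: R2←I3
c7: I1 complete
c8: R0←I1
c9: I2 operands ready
c14: I2 complete
c15: R5←I2
c16: I4 dispatched to A1
c17: I4 operands ready · I5 dispatched to M0
c18: I5 operands ready · I6 dispatched to M1
c19: I4 complete · I7 dispatched to A0
c20: R5←I4
c21: I6 operands ready · I7 operands ready
c22: I7 complete
c23: I5 complete · R3←I7
c24: R2←I5
c26: I6 complete
c27: R1←I6

cycle = 17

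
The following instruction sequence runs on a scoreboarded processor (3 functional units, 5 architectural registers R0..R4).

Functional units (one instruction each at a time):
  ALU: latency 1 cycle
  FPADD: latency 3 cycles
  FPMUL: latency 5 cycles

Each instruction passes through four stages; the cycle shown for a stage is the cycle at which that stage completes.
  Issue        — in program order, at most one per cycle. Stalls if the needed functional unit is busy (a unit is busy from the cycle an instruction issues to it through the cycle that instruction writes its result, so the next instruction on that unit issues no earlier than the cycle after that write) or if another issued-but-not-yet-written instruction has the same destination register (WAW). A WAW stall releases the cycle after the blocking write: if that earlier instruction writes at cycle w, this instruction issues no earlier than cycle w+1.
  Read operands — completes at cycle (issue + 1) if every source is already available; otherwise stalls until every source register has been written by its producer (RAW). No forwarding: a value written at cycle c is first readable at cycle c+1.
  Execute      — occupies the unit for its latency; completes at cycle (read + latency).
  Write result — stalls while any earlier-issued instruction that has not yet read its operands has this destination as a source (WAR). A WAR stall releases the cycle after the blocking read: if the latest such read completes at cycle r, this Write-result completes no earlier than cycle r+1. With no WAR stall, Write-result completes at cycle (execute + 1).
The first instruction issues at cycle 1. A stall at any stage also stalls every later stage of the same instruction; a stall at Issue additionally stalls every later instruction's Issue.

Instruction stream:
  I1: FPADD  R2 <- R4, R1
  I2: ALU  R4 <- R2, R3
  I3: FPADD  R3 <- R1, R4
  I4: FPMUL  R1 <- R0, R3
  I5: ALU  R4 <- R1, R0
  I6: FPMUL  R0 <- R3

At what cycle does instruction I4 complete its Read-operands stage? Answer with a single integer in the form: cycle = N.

cycle = 15

[I1] 1/2/5/6
[I2] 2/7/8/9  (RAW R2: wait I1 write@6)
[I3] 7/10/13/14  (struct: FPADD busy until I1 writes@6; RAW R4: wait I2 write@9)
[I4] 8/15/20/21  (RAW R3: wait I3 write@14)
[I5] 10/22/23/24  (struct: ALU busy until I2 writes@9; RAW R1: wait I4 write@21)
[I6] 22/23/28/29  (struct: FPMUL busy until I4 writes@21)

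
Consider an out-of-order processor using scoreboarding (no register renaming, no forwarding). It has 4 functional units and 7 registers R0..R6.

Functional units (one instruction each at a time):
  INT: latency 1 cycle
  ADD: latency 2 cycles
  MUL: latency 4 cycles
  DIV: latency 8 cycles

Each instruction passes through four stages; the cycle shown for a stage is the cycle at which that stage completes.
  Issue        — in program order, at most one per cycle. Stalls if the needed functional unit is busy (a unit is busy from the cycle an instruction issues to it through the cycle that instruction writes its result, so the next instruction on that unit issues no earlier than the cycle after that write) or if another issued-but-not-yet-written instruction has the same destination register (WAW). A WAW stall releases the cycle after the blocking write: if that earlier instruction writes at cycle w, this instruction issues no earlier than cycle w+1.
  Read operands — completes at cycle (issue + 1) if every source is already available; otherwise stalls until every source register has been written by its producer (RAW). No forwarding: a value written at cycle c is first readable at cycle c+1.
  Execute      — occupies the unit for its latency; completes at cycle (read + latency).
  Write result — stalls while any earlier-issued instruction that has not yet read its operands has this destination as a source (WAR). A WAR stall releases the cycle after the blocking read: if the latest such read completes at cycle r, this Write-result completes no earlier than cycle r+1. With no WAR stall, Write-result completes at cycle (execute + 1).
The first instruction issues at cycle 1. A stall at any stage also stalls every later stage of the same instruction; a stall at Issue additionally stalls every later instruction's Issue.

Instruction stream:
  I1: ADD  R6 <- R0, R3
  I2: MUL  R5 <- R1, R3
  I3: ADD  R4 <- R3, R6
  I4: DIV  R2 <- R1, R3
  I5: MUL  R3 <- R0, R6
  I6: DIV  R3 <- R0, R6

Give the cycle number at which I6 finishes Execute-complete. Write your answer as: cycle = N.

cycle = 27

t=1  issue I1 (ADD)
t=2  I1 read-ops · issue I2 (MUL)
t=3  I2 read-ops
t=4  I1 finished on ADD
t=5  I1→R6
t=6  issue I3 (ADD)
t=7  I2 finished on MUL · I3 read-ops · issue I4 (DIV)
t=8  I2→R5 · I4 read-ops
t=9  I3 finished on ADD · issue I5 (MUL)
t=10  I3→R4 · I5 read-ops
t=14  I5 finished on MUL
t=15  I5→R3
t=16  I4 finished on DIV
t=17  I4→R2
t=18  issue I6 (DIV)
t=19  I6 read-ops
t=27  I6 finished on DIV
t=28  I6→R3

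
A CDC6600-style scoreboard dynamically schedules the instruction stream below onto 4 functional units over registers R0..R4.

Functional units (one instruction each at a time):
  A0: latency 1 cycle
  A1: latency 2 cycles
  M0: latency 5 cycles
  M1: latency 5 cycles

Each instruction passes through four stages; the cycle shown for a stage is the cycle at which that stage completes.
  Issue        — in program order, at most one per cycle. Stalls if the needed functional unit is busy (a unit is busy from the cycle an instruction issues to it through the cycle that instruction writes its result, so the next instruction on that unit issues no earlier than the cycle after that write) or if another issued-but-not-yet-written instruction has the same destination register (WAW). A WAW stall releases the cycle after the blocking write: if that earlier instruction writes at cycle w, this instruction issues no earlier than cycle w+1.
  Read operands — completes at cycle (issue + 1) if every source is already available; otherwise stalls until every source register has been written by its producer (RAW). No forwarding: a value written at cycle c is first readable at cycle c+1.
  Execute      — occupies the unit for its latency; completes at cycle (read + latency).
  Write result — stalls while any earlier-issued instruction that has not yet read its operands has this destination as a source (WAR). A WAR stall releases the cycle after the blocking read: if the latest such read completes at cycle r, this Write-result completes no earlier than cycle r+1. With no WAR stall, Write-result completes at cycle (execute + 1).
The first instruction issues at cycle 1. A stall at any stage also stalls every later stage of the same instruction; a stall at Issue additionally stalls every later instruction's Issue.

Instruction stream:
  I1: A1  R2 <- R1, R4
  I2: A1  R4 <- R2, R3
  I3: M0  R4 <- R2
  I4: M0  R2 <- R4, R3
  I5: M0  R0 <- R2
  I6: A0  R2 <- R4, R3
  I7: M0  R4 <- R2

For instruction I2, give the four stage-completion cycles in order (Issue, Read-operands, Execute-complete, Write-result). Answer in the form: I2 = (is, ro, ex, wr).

I1  is:1  ro:2  ex:4  wr:5
I2  is:6  ro:7  ex:9  wr:10  — struct: A1 busy until I1 writes@5
I3  is:11  ro:12  ex:17  wr:18  — WAW R4: wait I2 write@10
I4  is:19  ro:20  ex:25  wr:26  — struct: M0 busy until I3 writes@18
I5  is:27  ro:28  ex:33  wr:34  — struct: M0 busy until I4 writes@26
I6  is:28  ro:29  ex:30  wr:31
I7  is:35  ro:36  ex:41  wr:42  — struct: M0 busy until I5 writes@34

I2 = (6, 7, 9, 10)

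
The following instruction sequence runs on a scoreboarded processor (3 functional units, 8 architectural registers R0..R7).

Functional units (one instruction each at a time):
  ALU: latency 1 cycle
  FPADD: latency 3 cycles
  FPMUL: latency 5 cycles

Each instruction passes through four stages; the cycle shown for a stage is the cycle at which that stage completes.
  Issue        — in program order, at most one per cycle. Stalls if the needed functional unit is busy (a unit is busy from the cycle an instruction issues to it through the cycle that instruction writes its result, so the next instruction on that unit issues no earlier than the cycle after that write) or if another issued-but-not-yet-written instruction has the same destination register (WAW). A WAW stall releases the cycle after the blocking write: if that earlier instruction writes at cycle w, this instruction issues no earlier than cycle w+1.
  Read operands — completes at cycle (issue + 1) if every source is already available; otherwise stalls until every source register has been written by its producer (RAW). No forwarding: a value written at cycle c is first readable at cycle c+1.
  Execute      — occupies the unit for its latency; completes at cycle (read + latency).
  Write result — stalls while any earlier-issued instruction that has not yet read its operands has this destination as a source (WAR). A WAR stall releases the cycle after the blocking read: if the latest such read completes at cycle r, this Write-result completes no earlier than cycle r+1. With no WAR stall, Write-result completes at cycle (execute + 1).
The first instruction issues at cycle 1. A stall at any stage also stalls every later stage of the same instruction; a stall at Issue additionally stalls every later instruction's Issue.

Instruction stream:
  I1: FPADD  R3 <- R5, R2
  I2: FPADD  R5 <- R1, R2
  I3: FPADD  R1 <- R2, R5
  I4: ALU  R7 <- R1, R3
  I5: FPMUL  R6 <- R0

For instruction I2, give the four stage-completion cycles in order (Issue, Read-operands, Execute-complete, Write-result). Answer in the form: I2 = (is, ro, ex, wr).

I2 = (7, 8, 11, 12)

1) issue 1, read 2, done 5, write 6
2) issue 7, read 8, done 11, write 12  <struct: FPADD busy until I1 writes@6>
3) issue 13, read 14, done 17, write 18  <struct: FPADD busy until I2 writes@12>
4) issue 14, read 19, done 20, write 21  <RAW R1: wait I3 write@18>
5) issue 15, read 16, done 21, write 22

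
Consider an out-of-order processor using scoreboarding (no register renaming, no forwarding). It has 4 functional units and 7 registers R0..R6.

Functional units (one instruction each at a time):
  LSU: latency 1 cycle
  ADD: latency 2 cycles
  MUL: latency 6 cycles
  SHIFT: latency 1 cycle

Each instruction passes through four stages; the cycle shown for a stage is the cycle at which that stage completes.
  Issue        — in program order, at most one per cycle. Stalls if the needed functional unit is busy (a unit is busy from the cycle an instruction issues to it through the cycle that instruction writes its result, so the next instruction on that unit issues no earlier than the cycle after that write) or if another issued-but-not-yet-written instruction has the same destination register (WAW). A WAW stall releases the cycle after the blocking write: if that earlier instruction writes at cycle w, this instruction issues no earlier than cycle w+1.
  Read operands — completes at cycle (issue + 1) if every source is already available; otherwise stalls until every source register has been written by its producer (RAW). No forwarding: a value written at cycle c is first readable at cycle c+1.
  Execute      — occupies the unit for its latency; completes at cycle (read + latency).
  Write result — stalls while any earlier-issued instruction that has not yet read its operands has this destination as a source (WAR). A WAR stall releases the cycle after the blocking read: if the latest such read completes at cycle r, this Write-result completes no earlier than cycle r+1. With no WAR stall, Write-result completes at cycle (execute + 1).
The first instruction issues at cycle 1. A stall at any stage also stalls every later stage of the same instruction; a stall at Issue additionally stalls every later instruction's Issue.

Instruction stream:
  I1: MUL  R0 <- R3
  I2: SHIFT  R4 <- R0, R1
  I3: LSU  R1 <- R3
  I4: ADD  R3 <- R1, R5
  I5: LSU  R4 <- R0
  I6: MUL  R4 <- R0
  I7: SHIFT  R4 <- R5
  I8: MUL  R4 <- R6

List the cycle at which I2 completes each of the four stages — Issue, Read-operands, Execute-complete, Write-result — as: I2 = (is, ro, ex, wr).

I2 = (2, 10, 11, 12)

I1  is:1  ro:2  ex:8  wr:9
I2  is:2  ro:10  ex:11  wr:12  — RAW R0: wait I1 write@9
I3  is:3  ro:4  ex:5  wr:11  — WAR R1: wait I2 read@10
I4  is:4  ro:12  ex:14  wr:15  — RAW R1: wait I3 write@11
I5  is:13  ro:14  ex:15  wr:16  — WAW R4: wait I2 write@12
I6  is:17  ro:18  ex:24  wr:25  — WAW R4: wait I5 write@16
I7  is:26  ro:27  ex:28  wr:29  — WAW R4: wait I6 write@25
I8  is:30  ro:31  ex:37  wr:38  — WAW R4: wait I7 write@29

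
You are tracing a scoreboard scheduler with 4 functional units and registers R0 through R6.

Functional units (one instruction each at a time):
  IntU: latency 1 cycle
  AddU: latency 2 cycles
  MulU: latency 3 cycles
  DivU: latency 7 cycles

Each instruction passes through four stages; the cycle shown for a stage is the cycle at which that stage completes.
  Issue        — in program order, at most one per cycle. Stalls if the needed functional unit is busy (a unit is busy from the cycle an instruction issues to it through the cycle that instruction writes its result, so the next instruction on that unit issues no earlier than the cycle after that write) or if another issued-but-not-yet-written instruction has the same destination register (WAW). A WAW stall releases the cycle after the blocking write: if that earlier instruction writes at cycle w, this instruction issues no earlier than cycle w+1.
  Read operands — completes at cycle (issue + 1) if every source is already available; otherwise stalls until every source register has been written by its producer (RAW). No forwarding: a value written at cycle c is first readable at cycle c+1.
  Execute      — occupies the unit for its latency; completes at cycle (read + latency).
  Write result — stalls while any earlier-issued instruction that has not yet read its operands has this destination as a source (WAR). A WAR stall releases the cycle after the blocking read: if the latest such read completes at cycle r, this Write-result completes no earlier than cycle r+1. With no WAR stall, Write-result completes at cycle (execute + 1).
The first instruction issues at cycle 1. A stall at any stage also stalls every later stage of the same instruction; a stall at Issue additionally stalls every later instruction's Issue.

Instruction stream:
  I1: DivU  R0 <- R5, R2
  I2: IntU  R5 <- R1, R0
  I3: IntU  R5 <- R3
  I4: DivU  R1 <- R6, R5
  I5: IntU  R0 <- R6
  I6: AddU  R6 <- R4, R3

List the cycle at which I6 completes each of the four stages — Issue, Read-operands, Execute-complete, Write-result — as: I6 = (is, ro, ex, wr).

I6 = (19, 20, 22, 23)

[1] I1→DivU
[2] I1 RO; I2→IntU
[9] I1 EX
[10] I1 WR R0
[11] I2 RO
[12] I2 EX
[13] I2 WR R5
[14] I3→IntU
[15] I3 RO; I4→DivU
[16] I3 EX
[17] I3 WR R5
[18] I4 RO; I5→IntU
[19] I5 RO; I6→AddU
[20] I5 EX; I6 RO
[21] I5 WR R0
[22] I6 EX
[23] I6 WR R6
[25] I4 EX
[26] I4 WR R1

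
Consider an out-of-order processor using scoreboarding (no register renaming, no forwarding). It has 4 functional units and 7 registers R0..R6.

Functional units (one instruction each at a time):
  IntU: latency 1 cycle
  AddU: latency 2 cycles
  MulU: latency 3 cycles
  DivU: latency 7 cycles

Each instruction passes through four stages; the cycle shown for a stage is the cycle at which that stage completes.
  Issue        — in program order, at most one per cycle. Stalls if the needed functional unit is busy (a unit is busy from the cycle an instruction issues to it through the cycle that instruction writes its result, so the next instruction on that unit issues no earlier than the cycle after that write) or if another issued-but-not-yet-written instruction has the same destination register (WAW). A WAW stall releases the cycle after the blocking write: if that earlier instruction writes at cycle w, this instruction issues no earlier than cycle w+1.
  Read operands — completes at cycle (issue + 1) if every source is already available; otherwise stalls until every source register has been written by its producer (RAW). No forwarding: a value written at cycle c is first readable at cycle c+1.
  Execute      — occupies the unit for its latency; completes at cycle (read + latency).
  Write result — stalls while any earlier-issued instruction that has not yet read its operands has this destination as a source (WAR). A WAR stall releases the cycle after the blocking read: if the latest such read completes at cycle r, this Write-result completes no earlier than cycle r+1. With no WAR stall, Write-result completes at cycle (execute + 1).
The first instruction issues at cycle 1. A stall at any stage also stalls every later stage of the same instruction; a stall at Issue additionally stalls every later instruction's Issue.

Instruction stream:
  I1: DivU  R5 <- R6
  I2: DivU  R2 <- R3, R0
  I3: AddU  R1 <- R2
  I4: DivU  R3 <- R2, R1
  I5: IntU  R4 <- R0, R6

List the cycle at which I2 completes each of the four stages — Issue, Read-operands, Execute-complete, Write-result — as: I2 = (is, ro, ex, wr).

I2 = (11, 12, 19, 20)

c1: I1→DivU
c2: I1 RO
c9: I1 EX
c10: I1 WR R5
c11: I2→DivU
c12: I2 RO; I3→AddU
c19: I2 EX
c20: I2 WR R2
c21: I3 RO; I4→DivU
c22: I5→IntU
c23: I3 EX; I5 RO
c24: I3 WR R1; I5 EX
c25: I4 RO; I5 WR R4
c32: I4 EX
c33: I4 WR R3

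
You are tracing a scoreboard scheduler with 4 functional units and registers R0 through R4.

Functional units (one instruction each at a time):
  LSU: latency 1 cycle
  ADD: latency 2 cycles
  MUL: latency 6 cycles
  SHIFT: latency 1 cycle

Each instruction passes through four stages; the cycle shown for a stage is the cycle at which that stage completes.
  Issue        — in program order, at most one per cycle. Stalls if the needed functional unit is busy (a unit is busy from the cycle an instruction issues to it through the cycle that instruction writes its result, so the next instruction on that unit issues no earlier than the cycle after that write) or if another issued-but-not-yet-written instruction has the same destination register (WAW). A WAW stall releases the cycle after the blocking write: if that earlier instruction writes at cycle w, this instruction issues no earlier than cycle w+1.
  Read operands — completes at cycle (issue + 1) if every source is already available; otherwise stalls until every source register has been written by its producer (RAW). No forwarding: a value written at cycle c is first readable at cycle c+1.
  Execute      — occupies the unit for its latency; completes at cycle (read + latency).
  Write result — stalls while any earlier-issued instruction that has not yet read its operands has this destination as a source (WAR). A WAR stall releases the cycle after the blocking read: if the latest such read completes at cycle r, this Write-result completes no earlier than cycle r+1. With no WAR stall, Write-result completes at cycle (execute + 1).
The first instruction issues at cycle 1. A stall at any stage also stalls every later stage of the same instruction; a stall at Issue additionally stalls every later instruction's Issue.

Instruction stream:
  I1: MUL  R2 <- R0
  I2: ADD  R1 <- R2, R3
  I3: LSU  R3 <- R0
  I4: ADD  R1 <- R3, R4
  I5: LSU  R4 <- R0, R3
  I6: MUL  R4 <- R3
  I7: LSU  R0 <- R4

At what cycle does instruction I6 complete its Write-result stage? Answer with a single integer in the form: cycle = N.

cycle = 27

c1: I1 dispatched to MUL
c2: I1 operands ready, I2 dispatched to ADD
c3: I3 dispatched to LSU
c4: I3 operands ready
c5: I3 complete
c8: I1 complete
c9: R2←I1
c10: I2 operands ready
c11: R3←I3
c12: I2 complete
c13: R1←I2
c14: I4 dispatched to ADD
c15: I4 operands ready, I5 dispatched to LSU
c16: I5 operands ready
c17: I4 complete, I5 complete
c18: R1←I4, R4←I5
c19: I6 dispatched to MUL
c20: I6 operands ready, I7 dispatched to LSU
c26: I6 complete
c27: R4←I6
c28: I7 operands ready
c29: I7 complete
c30: R0←I7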